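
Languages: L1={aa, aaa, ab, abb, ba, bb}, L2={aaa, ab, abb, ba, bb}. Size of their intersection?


L1 = {aa, aaa, ab, abb, ba, bb}
L2 = {aaa, ab, abb, ba, bb}
Checking each string in L1 against L2:
  'aa': in L2? No
  'aaa': in L2? Yes
  'ab': in L2? Yes
  'abb': in L2? Yes
  'ba': in L2? Yes
  'bb': in L2? Yes
Intersection = {aaa, ab, abb, ba, bb}
|L1 ∩ L2| = 5

5


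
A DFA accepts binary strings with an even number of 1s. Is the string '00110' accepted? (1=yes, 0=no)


DFA has 2 states: q_even (start, accept=yes) and q_odd
Processing string '00110' character by character:
  Position 0: read '0', 1-count=0 -> q_even (no change)
  Position 1: read '0', 1-count=0 -> q_even (no change)
  Position 2: read '1', 1-count=1 -> q_odd
  Position 3: read '1', 1-count=2 -> q_even
  Position 4: read '0', 1-count=2 -> q_even (no change)
Final state: q_even, total 1s = 2 (even); the DFA requires an even count -> accept

1


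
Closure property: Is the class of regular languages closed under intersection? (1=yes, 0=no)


Regular languages are closed under all standard operations:
- Union: Yes (product construction)
- Intersection: Yes (product construction)
- Complement: Yes (swap accept/reject)
- Concatenation: Yes (NFA construction)
Operation: intersection -> Closed

1


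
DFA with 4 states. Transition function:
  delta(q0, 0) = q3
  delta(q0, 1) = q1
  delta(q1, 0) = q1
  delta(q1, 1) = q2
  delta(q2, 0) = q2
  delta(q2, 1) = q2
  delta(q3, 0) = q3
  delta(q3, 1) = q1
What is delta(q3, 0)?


Looking up transition function:
delta(q3, 0) in the table
Row: q3, Column: 0
Result: q3

q3


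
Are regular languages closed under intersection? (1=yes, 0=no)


Regular languages are closed under:
- Union (DFA product construction)
- Intersection (DFA product construction)
- Complement (swap accept/reject states)
- Concatenation (NFA construction)
- Kleene star (NFA construction)
intersection is in this list
Therefore: closed

1


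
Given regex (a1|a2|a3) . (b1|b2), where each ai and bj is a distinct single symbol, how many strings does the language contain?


First group: 3 alternatives
Second group: 2 alternatives
Concatenation: each choice from group 1 pairs with each from group 2
Total = 3 x 2 = 6

6


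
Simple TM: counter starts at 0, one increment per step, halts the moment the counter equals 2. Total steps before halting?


Counter starts at 0. Counting sequence:
  Step 1: counter = 1
  Step 2: counter = 2
Counter reached 2 -> halt
Total steps = 2

2


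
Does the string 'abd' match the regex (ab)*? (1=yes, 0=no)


Pattern: (ab)*
String: 'abd'
Pattern requires: zero or more repetitions of 'ab'
Length 3 is odd -> cannot be (ab)* -> no match
Result: 0

0


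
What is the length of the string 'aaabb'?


String: 'aaabb'
Counting characters:
  'a' appears 3 time(s)
  'b' appears 2 time(s)
Total length = 3 + 2 = 5

5


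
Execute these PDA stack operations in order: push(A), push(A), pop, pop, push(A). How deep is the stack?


Tracing stack operations:
  push(A) -> stack = [A], depth=1
  push(A) -> stack = [A,A], depth=2
  pop -> removed A, stack = [A], depth=1
  pop -> removed A, stack = [], depth=0
  push(A) -> stack = [A], depth=1
Final depth = 1

1


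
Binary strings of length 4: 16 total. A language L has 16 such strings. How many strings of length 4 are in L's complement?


Alphabet: {0,1}
String length: 4
Total strings of length 4 = 2^4 = 16
Strings in L = 16
Complement = total - |L|
= 16 - 16
= 0

0


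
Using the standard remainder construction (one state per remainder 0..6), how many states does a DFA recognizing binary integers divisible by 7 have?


Divisibility by 7 is tracked via the remainder mod 7: 0, 1, ..., 6
The construction assigns one state to each remainder
Number of remainders = 7

7


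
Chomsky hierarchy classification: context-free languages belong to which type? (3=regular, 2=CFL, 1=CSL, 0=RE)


Chomsky hierarchy levels:
  Type 3: Regular (DFA/NFA/regex)
  Type 2: Context-free (PDA)
  Type 1: Context-sensitive
  Type 0: Recursively enumerable (TM)
'context-free' corresponds to Type 2

2


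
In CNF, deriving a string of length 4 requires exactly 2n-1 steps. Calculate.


Chomsky Normal Form derivation:
String length n = 4
Each step either:
  - Splits a nonterminal into two (n-1 such steps)
  - Converts a nonterminal to terminal (n such steps)
Total = (n-1) + n = 2n - 1
= 2(4) - 1
= 8 - 1
= 7

7


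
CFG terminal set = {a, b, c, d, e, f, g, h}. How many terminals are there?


Terminal symbols: a, b, c, d, e, f, g, h
Counting each: a (#1), b (#2), c (#3), d (#4), e (#5), f (#6), g (#7), h (#8)
Total = 8

8


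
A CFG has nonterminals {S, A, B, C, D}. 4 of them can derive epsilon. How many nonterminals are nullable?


Nonterminals: {S, A, B, C, D}
A nonterminal is nullable if it can derive epsilon
Counting nullable nonterminals: 4
Total nullable = 4

4


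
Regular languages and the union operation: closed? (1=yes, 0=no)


Regular languages are closed under all standard operations:
- Union: Yes (product construction)
- Intersection: Yes (product construction)
- Complement: Yes (swap accept/reject)
- Concatenation: Yes (NFA construction)
Operation: union -> Closed

1


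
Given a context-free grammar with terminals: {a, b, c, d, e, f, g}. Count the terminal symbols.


Terminal symbols: a, b, c, d, e, f, g
Counting each: a (#1), b (#2), c (#3), d (#4), e (#5), f (#6), g (#7)
Total = 7

7


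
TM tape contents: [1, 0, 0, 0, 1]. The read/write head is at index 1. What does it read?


Tape: [1, 0, 0, 0, 1]
Positions: 0 1 2 3 4
Values:    1 0 0 0 1
Head at position 1
tape[1] = 0

0


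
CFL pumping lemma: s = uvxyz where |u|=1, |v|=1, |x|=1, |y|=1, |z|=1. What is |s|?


|s| = |u| + |v| + |x| + |y| + |z|
= 1 + 1 + 1 + 1 + 1
= 2 + 1 + 2
= 3 + 2
= 5

5


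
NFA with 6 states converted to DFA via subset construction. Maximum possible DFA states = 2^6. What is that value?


NFA has 6 states
Subset construction: each DFA state = subset of NFA states
Maximum subsets = 2^6
2^6 = 64

64


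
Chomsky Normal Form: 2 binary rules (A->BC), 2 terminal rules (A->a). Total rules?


CNF allows two rule forms:
  A -> BC (binary): 2 rules
  A -> a (terminal): 2 rules
Total = 2 + 2 = 4

4


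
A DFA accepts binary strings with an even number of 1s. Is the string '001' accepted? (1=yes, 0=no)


DFA has 2 states: q_even (start, accept=yes) and q_odd
Processing string '001' character by character:
  Position 0: read '0', 1-count=0 -> q_even (no change)
  Position 1: read '0', 1-count=0 -> q_even (no change)
  Position 2: read '1', 1-count=1 -> q_odd
Final state: q_odd, total 1s = 1 (odd); the DFA requires an even count -> reject

0


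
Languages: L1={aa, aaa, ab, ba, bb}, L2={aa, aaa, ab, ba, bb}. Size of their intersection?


L1 = {aa, aaa, ab, ba, bb}
L2 = {aa, aaa, ab, ba, bb}
Checking each string in L1 against L2:
  'aa': in L2? Yes
  'aaa': in L2? Yes
  'ab': in L2? Yes
  'ba': in L2? Yes
  'bb': in L2? Yes
Intersection = {aa, aaa, ab, ba, bb}
|L1 ∩ L2| = 5

5


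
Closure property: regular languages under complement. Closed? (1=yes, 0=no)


Regular languages are closed under:
- Union (DFA product construction)
- Intersection (DFA product construction)
- Complement (swap accept/reject states)
- Concatenation (NFA construction)
- Kleene star (NFA construction)
complement is in this list
Therefore: closed

1


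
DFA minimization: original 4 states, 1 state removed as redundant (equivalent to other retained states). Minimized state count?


Original DFA: 4 states
Redundant states removed: 1
Minimized states = original - removed
= 4 - 1
= 3

3


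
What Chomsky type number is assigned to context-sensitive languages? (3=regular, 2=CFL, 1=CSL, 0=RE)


Chomsky hierarchy levels:
  Type 3: Regular (DFA/NFA/regex)
  Type 2: Context-free (PDA)
  Type 1: Context-sensitive
  Type 0: Recursively enumerable (TM)
'context-sensitive' corresponds to Type 1

1


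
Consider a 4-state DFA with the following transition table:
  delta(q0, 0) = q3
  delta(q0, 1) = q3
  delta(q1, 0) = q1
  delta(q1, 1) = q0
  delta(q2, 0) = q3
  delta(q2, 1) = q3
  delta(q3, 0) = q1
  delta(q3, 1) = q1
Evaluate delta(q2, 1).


Looking up transition function:
delta(q2, 1) in the table
Row: q2, Column: 1
Result: q3

q3


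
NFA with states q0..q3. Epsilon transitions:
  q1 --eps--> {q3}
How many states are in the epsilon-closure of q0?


Starting from q0
Initialize closure = {q0}
q0 has no outgoing epsilon transitions -> nothing to add
Final closure: {q0}
Size = 1

1


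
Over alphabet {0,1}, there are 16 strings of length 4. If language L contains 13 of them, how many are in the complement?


Alphabet: {0,1}
String length: 4
Total strings of length 4 = 2^4 = 16
Strings in L = 13
Complement = total - |L|
= 16 - 13
= 3

3


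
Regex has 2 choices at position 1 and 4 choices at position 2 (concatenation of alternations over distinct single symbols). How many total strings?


First group: 2 alternatives
Second group: 4 alternatives
Concatenation: each choice from group 1 pairs with each from group 2
Total = 2 x 4 = 8

8


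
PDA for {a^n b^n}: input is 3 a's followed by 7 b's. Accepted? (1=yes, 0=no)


Language requires equal numbers of a's and b's
PDA pushes for each 'a', pops for each 'b'
Number of a's = 3
Number of b's = 7
3 != 7 -> Reject

0


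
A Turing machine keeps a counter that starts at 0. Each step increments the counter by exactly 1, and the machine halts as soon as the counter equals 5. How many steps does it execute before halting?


Counter starts at 0. Counting sequence:
  Step 1: counter = 1
  Step 2: counter = 2
  Step 3: counter = 3
  Step 4: counter = 4
  Step 5: counter = 5
Counter reached 5 -> halt
Total steps = 5

5


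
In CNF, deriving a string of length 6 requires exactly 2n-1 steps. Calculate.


Chomsky Normal Form derivation:
String length n = 6
Each step either:
  - Splits a nonterminal into two (n-1 such steps)
  - Converts a nonterminal to terminal (n such steps)
Total = (n-1) + n = 2n - 1
= 2(6) - 1
= 12 - 1
= 11

11


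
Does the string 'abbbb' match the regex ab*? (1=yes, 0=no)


Pattern: ab*
String: 'abbbb'
Pattern requires: exactly one 'a' followed by zero or more 'b's
First char is 'a' -> OK
Rest 'bbbb': all b's? Yes
Result: 1

1


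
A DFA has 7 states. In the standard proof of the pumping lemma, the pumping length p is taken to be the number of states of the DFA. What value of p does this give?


Pumping lemma for regular languages (standard proof):
Take p = |Q|, the number of DFA states.
Any string of length >= |Q| passes through |Q|+1 states while reading its first |Q| symbols,
so by pigeonhole some state repeats, giving the loop that can be pumped.
Here |Q| = 7
Therefore the proof uses p = 7

7


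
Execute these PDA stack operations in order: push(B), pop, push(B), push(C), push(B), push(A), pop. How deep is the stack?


Tracing stack operations:
  push(B) -> stack = [B], depth=1
  pop -> removed B, stack = [], depth=0
  push(B) -> stack = [B], depth=1
  push(C) -> stack = [B,C], depth=2
  push(B) -> stack = [B,C,B], depth=3
  push(A) -> stack = [B,C,B,A], depth=4
  pop -> removed A, stack = [B,C,B], depth=3
Final depth = 3

3


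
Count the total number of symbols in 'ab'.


String: 'ab'
Counting characters:
  'a' appears 1 time(s)
  'b' appears 1 time(s)
Total length = 1 + 1 = 2

2


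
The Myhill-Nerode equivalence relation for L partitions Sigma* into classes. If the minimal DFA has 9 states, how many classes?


Myhill-Nerode theorem:
Number of equivalence classes = number of states in minimal DFA
Minimal DFA states = 9
Therefore equivalence classes = 9

9


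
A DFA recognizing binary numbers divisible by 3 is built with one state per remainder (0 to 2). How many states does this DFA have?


Divisibility by 3 is tracked via the remainder mod 3: 0, 1, ..., 2
The construction assigns one state to each remainder
Number of remainders = 3

3


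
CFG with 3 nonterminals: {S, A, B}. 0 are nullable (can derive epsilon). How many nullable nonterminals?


Nonterminals: {S, A, B}
A nonterminal is nullable if it can derive epsilon
Counting nullable nonterminals: 0
Total nullable = 0

0


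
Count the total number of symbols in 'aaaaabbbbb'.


String: 'aaaaabbbbb'
Counting characters:
  'a' appears 5 time(s)
  'b' appears 5 time(s)
Total length = 5 + 5 = 10

10


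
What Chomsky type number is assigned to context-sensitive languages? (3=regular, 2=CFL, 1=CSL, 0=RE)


Chomsky hierarchy levels:
  Type 3: Regular (DFA/NFA/regex)
  Type 2: Context-free (PDA)
  Type 1: Context-sensitive
  Type 0: Recursively enumerable (TM)
'context-sensitive' corresponds to Type 1

1


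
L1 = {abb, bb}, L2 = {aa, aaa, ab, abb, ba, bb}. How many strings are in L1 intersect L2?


L1 = {abb, bb}
L2 = {aa, aaa, ab, abb, ba, bb}
Checking each string in L1 against L2:
  'abb': in L2? Yes
  'bb': in L2? Yes
Intersection = {abb, bb}
|L1 ∩ L2| = 2

2


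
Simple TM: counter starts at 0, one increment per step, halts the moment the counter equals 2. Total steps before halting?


Counter starts at 0. Counting sequence:
  Step 1: counter = 1
  Step 2: counter = 2
Counter reached 2 -> halt
Total steps = 2

2


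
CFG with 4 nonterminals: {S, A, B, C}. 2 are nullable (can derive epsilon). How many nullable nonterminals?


Nonterminals: {S, A, B, C}
A nonterminal is nullable if it can derive epsilon
Counting nullable nonterminals: 2
Total nullable = 2

2


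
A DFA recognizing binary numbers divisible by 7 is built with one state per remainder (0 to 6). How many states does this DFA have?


Divisibility by 7 is tracked via the remainder mod 7: 0, 1, ..., 6
The construction assigns one state to each remainder
Number of remainders = 7

7


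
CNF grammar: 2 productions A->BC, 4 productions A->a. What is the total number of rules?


CNF allows two rule forms:
  A -> BC (binary): 2 rules
  A -> a (terminal): 4 rules
Total = 2 + 4 = 6

6


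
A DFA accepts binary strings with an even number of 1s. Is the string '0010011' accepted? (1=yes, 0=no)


DFA has 2 states: q_even (start, accept=yes) and q_odd
Processing string '0010011' character by character:
  Position 0: read '0', 1-count=0 -> q_even (no change)
  Position 1: read '0', 1-count=0 -> q_even (no change)
  Position 2: read '1', 1-count=1 -> q_odd
  Position 3: read '0', 1-count=1 -> q_odd (no change)
  Position 4: read '0', 1-count=1 -> q_odd (no change)
  Position 5: read '1', 1-count=2 -> q_even
  Position 6: read '1', 1-count=3 -> q_odd
Final state: q_odd, total 1s = 3 (odd); the DFA requires an even count -> reject

0


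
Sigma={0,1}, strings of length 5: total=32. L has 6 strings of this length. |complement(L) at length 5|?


Alphabet: {0,1}
String length: 5
Total strings of length 5 = 2^5 = 32
Strings in L = 6
Complement = total - |L|
= 32 - 6
= 26

26


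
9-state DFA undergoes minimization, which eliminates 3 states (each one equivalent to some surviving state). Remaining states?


Original DFA: 9 states
Redundant states removed: 3
Minimized states = original - removed
= 9 - 3
= 6

6


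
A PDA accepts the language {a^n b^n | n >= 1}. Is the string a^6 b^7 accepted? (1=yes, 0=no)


Language requires equal numbers of a's and b's
PDA pushes for each 'a', pops for each 'b'
Number of a's = 6
Number of b's = 7
6 != 7 -> Reject

0


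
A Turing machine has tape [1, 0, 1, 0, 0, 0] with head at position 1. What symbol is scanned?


Tape: [1, 0, 1, 0, 0, 0]
Positions: 0 1 2 3 4 5
Values:    1 0 1 0 0 0
Head at position 1
tape[1] = 0

0


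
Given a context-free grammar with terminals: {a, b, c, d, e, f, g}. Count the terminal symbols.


Terminal symbols: a, b, c, d, e, f, g
Counting each: a (#1), b (#2), c (#3), d (#4), e (#5), f (#6), g (#7)
Total = 7

7


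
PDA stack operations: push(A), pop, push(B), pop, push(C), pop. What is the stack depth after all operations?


Tracing stack operations:
  push(A) -> stack = [A], depth=1
  pop -> removed A, stack = [], depth=0
  push(B) -> stack = [B], depth=1
  pop -> removed B, stack = [], depth=0
  push(C) -> stack = [C], depth=1
  pop -> removed C, stack = [], depth=0
Final depth = 0

0


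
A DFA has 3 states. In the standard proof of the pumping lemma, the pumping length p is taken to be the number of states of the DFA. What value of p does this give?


Pumping lemma for regular languages (standard proof):
Take p = |Q|, the number of DFA states.
Any string of length >= |Q| passes through |Q|+1 states while reading its first |Q| symbols,
so by pigeonhole some state repeats, giving the loop that can be pumped.
Here |Q| = 3
Therefore the proof uses p = 3

3


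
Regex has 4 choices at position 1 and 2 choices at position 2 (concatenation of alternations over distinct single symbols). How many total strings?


First group: 4 alternatives
Second group: 2 alternatives
Concatenation: each choice from group 1 pairs with each from group 2
Total = 4 x 2 = 8

8


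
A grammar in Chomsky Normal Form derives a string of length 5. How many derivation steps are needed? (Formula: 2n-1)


Chomsky Normal Form derivation:
String length n = 5
Each step either:
  - Splits a nonterminal into two (n-1 such steps)
  - Converts a nonterminal to terminal (n such steps)
Total = (n-1) + n = 2n - 1
= 2(5) - 1
= 10 - 1
= 9

9


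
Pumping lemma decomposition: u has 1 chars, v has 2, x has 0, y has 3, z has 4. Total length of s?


|s| = |u| + |v| + |x| + |y| + |z|
= 1 + 2 + 0 + 3 + 4
= 3 + 0 + 7
= 3 + 7
= 10

10


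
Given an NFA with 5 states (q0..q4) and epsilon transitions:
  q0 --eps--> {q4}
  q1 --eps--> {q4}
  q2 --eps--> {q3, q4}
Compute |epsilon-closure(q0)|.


Starting from q0
Initialize closure = {q0}
Follow epsilon from q0 -> add q4
Final closure: {q0, q4}
Size = 2

2


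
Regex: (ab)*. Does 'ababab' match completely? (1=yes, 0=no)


Pattern: (ab)*
String: 'ababab'
Pattern requires: zero or more repetitions of 'ab'
Pairs: ['ab', 'ab', 'ab']
All pairs are 'ab'? Yes
Result: 1

1


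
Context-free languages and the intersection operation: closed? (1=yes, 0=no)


CFL closure properties:
  Closed under: union, concatenation, Kleene star
  NOT closed under: intersection, complement
Operation 'intersection' is in not-closed list -> No (not closed)

0


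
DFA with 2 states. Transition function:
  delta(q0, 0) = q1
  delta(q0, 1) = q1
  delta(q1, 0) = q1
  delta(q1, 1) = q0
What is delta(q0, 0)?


Looking up transition function:
delta(q0, 0) in the table
Row: q0, Column: 0
Result: q1

q1


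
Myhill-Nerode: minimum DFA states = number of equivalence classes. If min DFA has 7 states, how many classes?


Myhill-Nerode theorem:
Number of equivalence classes = number of states in minimal DFA
Minimal DFA states = 7
Therefore equivalence classes = 7

7


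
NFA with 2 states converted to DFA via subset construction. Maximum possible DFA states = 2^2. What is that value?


NFA has 2 states
Subset construction: each DFA state = subset of NFA states
Maximum subsets = 2^2
2^2 = 4

4


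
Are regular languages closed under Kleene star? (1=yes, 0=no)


Regular languages are closed under:
- Union (DFA product construction)
- Intersection (DFA product construction)
- Complement (swap accept/reject states)
- Concatenation (NFA construction)
- Kleene star (NFA construction)
Kleene star is in this list
Therefore: closed

1


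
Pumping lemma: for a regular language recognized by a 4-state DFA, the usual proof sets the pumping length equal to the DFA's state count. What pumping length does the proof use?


Pumping lemma for regular languages (standard proof):
Take p = |Q|, the number of DFA states.
Any string of length >= |Q| passes through |Q|+1 states while reading its first |Q| symbols,
so by pigeonhole some state repeats, giving the loop that can be pumped.
Here |Q| = 4
Therefore the proof uses p = 4

4


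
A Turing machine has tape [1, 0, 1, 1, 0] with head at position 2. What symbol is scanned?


Tape: [1, 0, 1, 1, 0]
Positions: 0 1 2 3 4
Values:    1 0 1 1 0
Head at position 2
tape[2] = 1

1


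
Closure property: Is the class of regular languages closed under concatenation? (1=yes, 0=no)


Regular languages are closed under all standard operations:
- Union: Yes (product construction)
- Intersection: Yes (product construction)
- Complement: Yes (swap accept/reject)
- Concatenation: Yes (NFA construction)
Operation: concatenation -> Closed

1


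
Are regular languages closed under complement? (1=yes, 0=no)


Regular languages are closed under:
- Union (DFA product construction)
- Intersection (DFA product construction)
- Complement (swap accept/reject states)
- Concatenation (NFA construction)
- Kleene star (NFA construction)
complement is in this list
Therefore: closed

1


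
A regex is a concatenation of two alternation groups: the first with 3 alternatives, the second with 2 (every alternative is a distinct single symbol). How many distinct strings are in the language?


First group: 3 alternatives
Second group: 2 alternatives
Concatenation: each choice from group 1 pairs with each from group 2
Total = 3 x 2 = 6

6


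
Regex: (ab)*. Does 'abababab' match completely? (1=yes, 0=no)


Pattern: (ab)*
String: 'abababab'
Pattern requires: zero or more repetitions of 'ab'
Pairs: ['ab', 'ab', 'ab', 'ab']
All pairs are 'ab'? Yes
Result: 1

1


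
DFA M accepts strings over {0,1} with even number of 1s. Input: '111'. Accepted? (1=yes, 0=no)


DFA has 2 states: q_even (start, accept=yes) and q_odd
Processing string '111' character by character:
  Position 0: read '1', 1-count=1 -> q_odd
  Position 1: read '1', 1-count=2 -> q_even
  Position 2: read '1', 1-count=3 -> q_odd
Final state: q_odd, total 1s = 3 (odd); the DFA requires an even count -> reject

0


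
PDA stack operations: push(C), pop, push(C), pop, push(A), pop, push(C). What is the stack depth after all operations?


Tracing stack operations:
  push(C) -> stack = [C], depth=1
  pop -> removed C, stack = [], depth=0
  push(C) -> stack = [C], depth=1
  pop -> removed C, stack = [], depth=0
  push(A) -> stack = [A], depth=1
  pop -> removed A, stack = [], depth=0
  push(C) -> stack = [C], depth=1
Final depth = 1

1


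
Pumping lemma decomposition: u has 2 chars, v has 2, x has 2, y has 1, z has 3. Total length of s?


|s| = |u| + |v| + |x| + |y| + |z|
= 2 + 2 + 2 + 1 + 3
= 4 + 2 + 4
= 6 + 4
= 10

10


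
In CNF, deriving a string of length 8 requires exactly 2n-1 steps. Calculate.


Chomsky Normal Form derivation:
String length n = 8
Each step either:
  - Splits a nonterminal into two (n-1 such steps)
  - Converts a nonterminal to terminal (n such steps)
Total = (n-1) + n = 2n - 1
= 2(8) - 1
= 16 - 1
= 15

15


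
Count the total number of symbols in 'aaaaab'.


String: 'aaaaab'
Counting characters:
  'a' appears 5 time(s)
  'b' appears 1 time(s)
Total length = 5 + 1 = 6

6


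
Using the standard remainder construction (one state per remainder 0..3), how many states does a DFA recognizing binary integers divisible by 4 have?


Divisibility by 4 is tracked via the remainder mod 4: 0, 1, ..., 3
The construction assigns one state to each remainder
Number of remainders = 4

4


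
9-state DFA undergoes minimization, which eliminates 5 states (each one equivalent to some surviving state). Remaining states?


Original DFA: 9 states
Redundant states removed: 5
Minimized states = original - removed
= 9 - 5
= 4

4


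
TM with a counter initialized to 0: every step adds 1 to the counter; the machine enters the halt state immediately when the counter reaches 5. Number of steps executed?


Counter starts at 0. Counting sequence:
  Step 1: counter = 1
  Step 2: counter = 2
  Step 3: counter = 3
  Step 4: counter = 4
  Step 5: counter = 5
Counter reached 5 -> halt
Total steps = 5

5


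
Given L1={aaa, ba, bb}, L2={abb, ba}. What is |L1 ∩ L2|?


L1 = {aaa, ba, bb}
L2 = {abb, ba}
Checking each string in L1 against L2:
  'aaa': in L2? No
  'ba': in L2? Yes
  'bb': in L2? No
Intersection = {ba}
|L1 ∩ L2| = 1

1


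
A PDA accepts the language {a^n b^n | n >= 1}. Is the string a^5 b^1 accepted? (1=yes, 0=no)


Language requires equal numbers of a's and b's
PDA pushes for each 'a', pops for each 'b'
Number of a's = 5
Number of b's = 1
5 != 1 -> Reject

0


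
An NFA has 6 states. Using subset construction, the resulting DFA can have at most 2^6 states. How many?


NFA has 6 states
Subset construction: each DFA state = subset of NFA states
Maximum subsets = 2^6
2^6 = 64

64


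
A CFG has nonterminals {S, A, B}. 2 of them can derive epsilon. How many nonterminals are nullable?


Nonterminals: {S, A, B}
A nonterminal is nullable if it can derive epsilon
Counting nullable nonterminals: 2
Total nullable = 2

2


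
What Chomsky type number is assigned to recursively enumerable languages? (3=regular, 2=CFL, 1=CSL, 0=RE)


Chomsky hierarchy levels:
  Type 3: Regular (DFA/NFA/regex)
  Type 2: Context-free (PDA)
  Type 1: Context-sensitive
  Type 0: Recursively enumerable (TM)
'recursively enumerable' corresponds to Type 0

0


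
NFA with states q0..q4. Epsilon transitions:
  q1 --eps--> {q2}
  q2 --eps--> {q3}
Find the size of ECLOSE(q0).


Starting from q0
Initialize closure = {q0}
q0 has no outgoing epsilon transitions -> nothing to add
Final closure: {q0}
Size = 1

1


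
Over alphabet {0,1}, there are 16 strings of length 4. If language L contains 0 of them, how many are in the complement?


Alphabet: {0,1}
String length: 4
Total strings of length 4 = 2^4 = 16
Strings in L = 0
Complement = total - |L|
= 16 - 0
= 16

16


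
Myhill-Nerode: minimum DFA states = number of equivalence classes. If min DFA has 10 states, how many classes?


Myhill-Nerode theorem:
Number of equivalence classes = number of states in minimal DFA
Minimal DFA states = 10
Therefore equivalence classes = 10

10


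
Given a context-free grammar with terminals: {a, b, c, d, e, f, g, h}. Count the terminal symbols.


Terminal symbols: a, b, c, d, e, f, g, h
Counting each: a (#1), b (#2), c (#3), d (#4), e (#5), f (#6), g (#7), h (#8)
Total = 8

8


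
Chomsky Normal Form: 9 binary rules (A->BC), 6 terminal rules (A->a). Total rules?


CNF allows two rule forms:
  A -> BC (binary): 9 rules
  A -> a (terminal): 6 rules
Total = 9 + 6 = 15

15


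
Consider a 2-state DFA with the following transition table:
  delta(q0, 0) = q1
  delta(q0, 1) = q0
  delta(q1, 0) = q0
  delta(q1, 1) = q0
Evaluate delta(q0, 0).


Looking up transition function:
delta(q0, 0) in the table
Row: q0, Column: 0
Result: q1

q1


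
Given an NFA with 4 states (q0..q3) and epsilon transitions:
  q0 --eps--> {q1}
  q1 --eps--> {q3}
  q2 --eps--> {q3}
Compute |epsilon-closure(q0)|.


Starting from q0
Initialize closure = {q0}
Follow epsilon from q0 -> add q1
Follow epsilon from q1 -> add q3
Final closure: {q0, q1, q3}
Size = 3

3


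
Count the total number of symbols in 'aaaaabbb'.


String: 'aaaaabbb'
Counting characters:
  'a' appears 5 time(s)
  'b' appears 3 time(s)
Total length = 5 + 3 = 8

8


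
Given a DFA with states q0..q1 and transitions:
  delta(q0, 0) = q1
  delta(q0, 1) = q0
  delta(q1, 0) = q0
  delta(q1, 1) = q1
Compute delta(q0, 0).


Looking up transition function:
delta(q0, 0) in the table
Row: q0, Column: 0
Result: q1

q1


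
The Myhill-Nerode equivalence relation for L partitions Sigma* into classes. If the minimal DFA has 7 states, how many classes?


Myhill-Nerode theorem:
Number of equivalence classes = number of states in minimal DFA
Minimal DFA states = 7
Therefore equivalence classes = 7

7


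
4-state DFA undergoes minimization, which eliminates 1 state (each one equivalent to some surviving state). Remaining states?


Original DFA: 4 states
Redundant states removed: 1
Minimized states = original - removed
= 4 - 1
= 3

3


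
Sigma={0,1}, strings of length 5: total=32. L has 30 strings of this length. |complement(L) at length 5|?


Alphabet: {0,1}
String length: 5
Total strings of length 5 = 2^5 = 32
Strings in L = 30
Complement = total - |L|
= 32 - 30
= 2

2


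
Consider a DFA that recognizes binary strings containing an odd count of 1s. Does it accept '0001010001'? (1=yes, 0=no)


DFA has 2 states: q_even (start, accept=no) and q_odd
Processing string '0001010001' character by character:
  Position 0: read '0', 1-count=0 -> q_even (no change)
  Position 1: read '0', 1-count=0 -> q_even (no change)
  Position 2: read '0', 1-count=0 -> q_even (no change)
  Position 3: read '1', 1-count=1 -> q_odd
  Position 4: read '0', 1-count=1 -> q_odd (no change)
  Position 5: read '1', 1-count=2 -> q_even
  Position 6: read '0', 1-count=2 -> q_even (no change)
  Position 7: read '0', 1-count=2 -> q_even (no change)
  Position 8: read '0', 1-count=2 -> q_even (no change)
  Position 9: read '1', 1-count=3 -> q_odd
Final state: q_odd, total 1s = 3 (odd); the DFA requires an odd count -> accept

1


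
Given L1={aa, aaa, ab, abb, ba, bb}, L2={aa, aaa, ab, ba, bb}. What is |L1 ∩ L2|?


L1 = {aa, aaa, ab, abb, ba, bb}
L2 = {aa, aaa, ab, ba, bb}
Checking each string in L1 against L2:
  'aa': in L2? Yes
  'aaa': in L2? Yes
  'ab': in L2? Yes
  'abb': in L2? No
  'ba': in L2? Yes
  'bb': in L2? Yes
Intersection = {aa, aaa, ab, ba, bb}
|L1 ∩ L2| = 5

5


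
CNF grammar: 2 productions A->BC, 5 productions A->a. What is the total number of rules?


CNF allows two rule forms:
  A -> BC (binary): 2 rules
  A -> a (terminal): 5 rules
Total = 2 + 5 = 7

7


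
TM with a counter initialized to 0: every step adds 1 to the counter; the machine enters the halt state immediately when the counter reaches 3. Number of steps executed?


Counter starts at 0. Counting sequence:
  Step 1: counter = 1
  Step 2: counter = 2
  Step 3: counter = 3
Counter reached 3 -> halt
Total steps = 3

3


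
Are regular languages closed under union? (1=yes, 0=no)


Regular languages are closed under:
- Union (DFA product construction)
- Intersection (DFA product construction)
- Complement (swap accept/reject states)
- Concatenation (NFA construction)
- Kleene star (NFA construction)
union is in this list
Therefore: closed

1


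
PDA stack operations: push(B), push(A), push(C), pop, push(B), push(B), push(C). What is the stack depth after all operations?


Tracing stack operations:
  push(B) -> stack = [B], depth=1
  push(A) -> stack = [B,A], depth=2
  push(C) -> stack = [B,A,C], depth=3
  pop -> removed C, stack = [B,A], depth=2
  push(B) -> stack = [B,A,B], depth=3
  push(B) -> stack = [B,A,B,B], depth=4
  push(C) -> stack = [B,A,B,B,C], depth=5
Final depth = 5

5


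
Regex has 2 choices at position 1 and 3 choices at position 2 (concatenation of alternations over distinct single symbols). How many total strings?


First group: 2 alternatives
Second group: 3 alternatives
Concatenation: each choice from group 1 pairs with each from group 2
Total = 2 x 3 = 6

6


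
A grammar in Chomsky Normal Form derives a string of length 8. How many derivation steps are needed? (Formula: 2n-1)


Chomsky Normal Form derivation:
String length n = 8
Each step either:
  - Splits a nonterminal into two (n-1 such steps)
  - Converts a nonterminal to terminal (n such steps)
Total = (n-1) + n = 2n - 1
= 2(8) - 1
= 16 - 1
= 15

15


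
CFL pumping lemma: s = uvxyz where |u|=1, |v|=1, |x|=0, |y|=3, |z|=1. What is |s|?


|s| = |u| + |v| + |x| + |y| + |z|
= 1 + 1 + 0 + 3 + 1
= 2 + 0 + 4
= 2 + 4
= 6

6


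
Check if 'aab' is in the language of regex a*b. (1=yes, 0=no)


Pattern: a*b
String: 'aab'
Pattern requires: zero or more 'a's followed by exactly one 'b'
Found 2 leading 'a's
Remaining: 'b'
Remaining is exactly 'b' -> match
Result: 1

1


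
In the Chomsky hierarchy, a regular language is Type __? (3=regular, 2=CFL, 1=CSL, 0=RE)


Chomsky hierarchy levels:
  Type 3: Regular (DFA/NFA/regex)
  Type 2: Context-free (PDA)
  Type 1: Context-sensitive
  Type 0: Recursively enumerable (TM)
'regular' corresponds to Type 3

3


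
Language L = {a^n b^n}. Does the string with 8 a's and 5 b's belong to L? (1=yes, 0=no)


Language requires equal numbers of a's and b's
PDA pushes for each 'a', pops for each 'b'
Number of a's = 8
Number of b's = 5
8 != 5 -> Reject

0


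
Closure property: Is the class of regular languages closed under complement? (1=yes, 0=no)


Regular languages are closed under all standard operations:
- Union: Yes (product construction)
- Intersection: Yes (product construction)
- Complement: Yes (swap accept/reject)
- Concatenation: Yes (NFA construction)
Operation: complement -> Closed

1


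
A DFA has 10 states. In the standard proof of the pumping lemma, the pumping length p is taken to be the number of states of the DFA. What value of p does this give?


Pumping lemma for regular languages (standard proof):
Take p = |Q|, the number of DFA states.
Any string of length >= |Q| passes through |Q|+1 states while reading its first |Q| symbols,
so by pigeonhole some state repeats, giving the loop that can be pumped.
Here |Q| = 10
Therefore the proof uses p = 10

10


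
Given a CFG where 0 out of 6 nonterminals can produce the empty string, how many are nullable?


Nonterminals: {S, A, B, C, D, E}
A nonterminal is nullable if it can derive epsilon
Counting nullable nonterminals: 0
Total nullable = 0

0


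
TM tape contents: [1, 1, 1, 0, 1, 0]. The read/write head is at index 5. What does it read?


Tape: [1, 1, 1, 0, 1, 0]
Positions: 0 1 2 3 4 5
Values:    1 1 1 0 1 0
Head at position 5
tape[5] = 0

0


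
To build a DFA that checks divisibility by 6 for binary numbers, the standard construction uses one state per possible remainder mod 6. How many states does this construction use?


Divisibility by 6 is tracked via the remainder mod 6: 0, 1, ..., 5
The construction assigns one state to each remainder
Number of remainders = 6

6


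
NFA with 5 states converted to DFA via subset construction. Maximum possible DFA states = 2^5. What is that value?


NFA has 5 states
Subset construction: each DFA state = subset of NFA states
Maximum subsets = 2^5
2^5 = 32

32


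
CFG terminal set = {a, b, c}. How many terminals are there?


Terminal symbols: a, b, c
Counting each: a (#1), b (#2), c (#3)
Total = 3

3


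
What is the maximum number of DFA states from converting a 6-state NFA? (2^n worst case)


NFA has 6 states
Subset construction: each DFA state = subset of NFA states
Maximum subsets = 2^6
2^6 = 64

64


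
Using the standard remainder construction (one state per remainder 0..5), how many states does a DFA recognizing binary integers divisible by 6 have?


Divisibility by 6 is tracked via the remainder mod 6: 0, 1, ..., 5
The construction assigns one state to each remainder
Number of remainders = 6

6


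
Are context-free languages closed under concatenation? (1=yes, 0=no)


CFL closure properties:
  Closed under: union, concatenation, Kleene star
  NOT closed under: intersection, complement
Operation 'concatenation' is in closed list -> Yes (closed)

1


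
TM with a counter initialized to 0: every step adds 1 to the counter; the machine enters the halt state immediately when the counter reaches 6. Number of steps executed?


Counter starts at 0. Counting sequence:
  Step 1: counter = 1
  Step 2: counter = 2
  Step 3: counter = 3
  Step 4: counter = 4
  Step 5: counter = 5
  Step 6: counter = 6
Counter reached 6 -> halt
Total steps = 6

6


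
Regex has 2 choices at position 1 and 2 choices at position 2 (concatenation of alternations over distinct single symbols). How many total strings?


First group: 2 alternatives
Second group: 2 alternatives
Concatenation: each choice from group 1 pairs with each from group 2
Total = 2 x 2 = 4

4


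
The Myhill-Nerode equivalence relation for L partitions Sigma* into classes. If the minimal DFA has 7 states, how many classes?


Myhill-Nerode theorem:
Number of equivalence classes = number of states in minimal DFA
Minimal DFA states = 7
Therefore equivalence classes = 7

7


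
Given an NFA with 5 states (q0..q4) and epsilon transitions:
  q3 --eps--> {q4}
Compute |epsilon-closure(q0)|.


Starting from q0
Initialize closure = {q0}
q0 has no outgoing epsilon transitions -> nothing to add
Final closure: {q0}
Size = 1

1


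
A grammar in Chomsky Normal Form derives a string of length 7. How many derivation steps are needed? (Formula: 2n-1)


Chomsky Normal Form derivation:
String length n = 7
Each step either:
  - Splits a nonterminal into two (n-1 such steps)
  - Converts a nonterminal to terminal (n such steps)
Total = (n-1) + n = 2n - 1
= 2(7) - 1
= 14 - 1
= 13

13


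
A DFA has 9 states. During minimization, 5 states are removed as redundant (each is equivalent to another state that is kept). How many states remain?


Original DFA: 9 states
Redundant states removed: 5
Minimized states = original - removed
= 9 - 5
= 4

4


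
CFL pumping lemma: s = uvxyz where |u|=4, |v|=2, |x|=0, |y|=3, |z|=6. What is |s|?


|s| = |u| + |v| + |x| + |y| + |z|
= 4 + 2 + 0 + 3 + 6
= 6 + 0 + 9
= 6 + 9
= 15

15


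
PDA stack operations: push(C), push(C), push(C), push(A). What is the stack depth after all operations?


Tracing stack operations:
  push(C) -> stack = [C], depth=1
  push(C) -> stack = [C,C], depth=2
  push(C) -> stack = [C,C,C], depth=3
  push(A) -> stack = [C,C,C,A], depth=4
Final depth = 4

4


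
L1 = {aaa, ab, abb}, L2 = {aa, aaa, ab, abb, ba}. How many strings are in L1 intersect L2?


L1 = {aaa, ab, abb}
L2 = {aa, aaa, ab, abb, ba}
Checking each string in L1 against L2:
  'aaa': in L2? Yes
  'ab': in L2? Yes
  'abb': in L2? Yes
Intersection = {aaa, ab, abb}
|L1 ∩ L2| = 3

3


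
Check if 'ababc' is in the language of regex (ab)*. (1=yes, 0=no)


Pattern: (ab)*
String: 'ababc'
Pattern requires: zero or more repetitions of 'ab'
Length 5 is odd -> cannot be (ab)* -> no match
Result: 0

0


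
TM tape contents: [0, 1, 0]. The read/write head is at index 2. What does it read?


Tape: [0, 1, 0]
Positions: 0 1 2
Values:    0 1 0
Head at position 2
tape[2] = 0

0


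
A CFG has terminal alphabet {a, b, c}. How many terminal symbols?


Terminal symbols: a, b, c
Counting each: a (#1), b (#2), c (#3)
Total = 3

3


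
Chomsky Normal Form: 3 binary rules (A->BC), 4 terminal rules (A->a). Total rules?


CNF allows two rule forms:
  A -> BC (binary): 3 rules
  A -> a (terminal): 4 rules
Total = 3 + 4 = 7

7


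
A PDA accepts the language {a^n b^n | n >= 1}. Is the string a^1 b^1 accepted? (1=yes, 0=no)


Language requires equal numbers of a's and b's
PDA pushes for each 'a', pops for each 'b'
Number of a's = 1
Number of b's = 1
1 == 1 -> Accept

1


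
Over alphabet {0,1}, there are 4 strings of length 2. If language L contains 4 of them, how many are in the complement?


Alphabet: {0,1}
String length: 2
Total strings of length 2 = 2^2 = 4
Strings in L = 4
Complement = total - |L|
= 4 - 4
= 0

0


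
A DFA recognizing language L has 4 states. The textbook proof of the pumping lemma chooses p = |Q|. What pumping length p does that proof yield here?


Pumping lemma for regular languages (standard proof):
Take p = |Q|, the number of DFA states.
Any string of length >= |Q| passes through |Q|+1 states while reading its first |Q| symbols,
so by pigeonhole some state repeats, giving the loop that can be pumped.
Here |Q| = 4
Therefore the proof uses p = 4

4


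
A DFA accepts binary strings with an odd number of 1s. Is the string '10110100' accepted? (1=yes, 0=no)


DFA has 2 states: q_even (start, accept=no) and q_odd
Processing string '10110100' character by character:
  Position 0: read '1', 1-count=1 -> q_odd
  Position 1: read '0', 1-count=1 -> q_odd (no change)
  Position 2: read '1', 1-count=2 -> q_even
  Position 3: read '1', 1-count=3 -> q_odd
  Position 4: read '0', 1-count=3 -> q_odd (no change)
  Position 5: read '1', 1-count=4 -> q_even
  Position 6: read '0', 1-count=4 -> q_even (no change)
  Position 7: read '0', 1-count=4 -> q_even (no change)
Final state: q_even, total 1s = 4 (even); the DFA requires an odd count -> reject

0
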